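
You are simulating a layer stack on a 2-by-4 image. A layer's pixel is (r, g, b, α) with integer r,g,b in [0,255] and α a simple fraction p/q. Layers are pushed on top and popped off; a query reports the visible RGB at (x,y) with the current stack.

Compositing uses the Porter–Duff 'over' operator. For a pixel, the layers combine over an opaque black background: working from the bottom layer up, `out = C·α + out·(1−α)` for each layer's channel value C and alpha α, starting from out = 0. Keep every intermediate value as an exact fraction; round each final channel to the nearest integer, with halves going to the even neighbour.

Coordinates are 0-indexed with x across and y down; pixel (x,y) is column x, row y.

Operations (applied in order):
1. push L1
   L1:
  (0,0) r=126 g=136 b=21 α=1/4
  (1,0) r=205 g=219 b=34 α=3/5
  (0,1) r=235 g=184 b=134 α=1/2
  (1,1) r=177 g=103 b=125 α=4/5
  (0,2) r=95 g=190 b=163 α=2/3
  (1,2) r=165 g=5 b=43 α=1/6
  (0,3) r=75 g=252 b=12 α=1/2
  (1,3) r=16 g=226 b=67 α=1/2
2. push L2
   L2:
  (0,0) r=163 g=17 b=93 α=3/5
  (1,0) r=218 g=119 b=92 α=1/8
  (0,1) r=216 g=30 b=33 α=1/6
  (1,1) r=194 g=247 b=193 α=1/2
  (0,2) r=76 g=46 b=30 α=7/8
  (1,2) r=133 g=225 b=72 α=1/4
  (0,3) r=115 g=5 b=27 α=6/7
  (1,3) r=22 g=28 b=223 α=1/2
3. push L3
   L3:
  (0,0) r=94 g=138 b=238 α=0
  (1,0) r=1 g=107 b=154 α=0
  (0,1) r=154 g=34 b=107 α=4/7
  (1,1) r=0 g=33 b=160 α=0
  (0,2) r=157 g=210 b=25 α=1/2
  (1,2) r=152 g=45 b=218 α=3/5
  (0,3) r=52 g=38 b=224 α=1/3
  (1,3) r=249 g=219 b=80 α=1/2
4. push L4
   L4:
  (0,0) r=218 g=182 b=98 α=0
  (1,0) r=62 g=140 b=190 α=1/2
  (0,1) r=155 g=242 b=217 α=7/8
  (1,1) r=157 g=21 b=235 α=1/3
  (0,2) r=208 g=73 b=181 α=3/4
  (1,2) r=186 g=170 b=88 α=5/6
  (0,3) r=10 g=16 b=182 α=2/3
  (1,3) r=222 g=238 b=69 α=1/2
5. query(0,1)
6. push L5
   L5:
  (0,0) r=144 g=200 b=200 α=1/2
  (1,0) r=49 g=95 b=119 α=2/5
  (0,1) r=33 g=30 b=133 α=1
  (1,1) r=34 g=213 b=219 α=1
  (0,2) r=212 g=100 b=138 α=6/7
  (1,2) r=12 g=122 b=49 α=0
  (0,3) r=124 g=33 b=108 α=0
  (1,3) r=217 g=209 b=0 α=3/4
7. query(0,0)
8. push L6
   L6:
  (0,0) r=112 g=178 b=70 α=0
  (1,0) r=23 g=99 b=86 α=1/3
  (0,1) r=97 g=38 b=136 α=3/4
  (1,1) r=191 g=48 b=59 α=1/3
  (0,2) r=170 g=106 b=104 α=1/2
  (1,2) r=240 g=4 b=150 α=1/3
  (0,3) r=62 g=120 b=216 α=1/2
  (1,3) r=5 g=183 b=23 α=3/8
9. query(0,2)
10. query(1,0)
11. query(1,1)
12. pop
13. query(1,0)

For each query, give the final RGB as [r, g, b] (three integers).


query (0,1) [L1,L2,L3,L4] — begin 0,0,0
+L1 (α=1/2) → [235/2, 92, 67]
+L2 (α=1/6) → [1607/12, 245/3, 184/3]
+L3 (α=4/7) → [4071/28, 381/7, 612/7]
+L4 (α=7/8) → [34451/224, 12239/56, 11245/56]
→ [154, 219, 201]

query (0,0) [L1,L2,L3,L4,L5] — begin 0,0,0
after L1 α=1/4: [63/2, 34, 21/4]
after L2 α=3/5: [552/5, 119/5, 579/10]
after L3 α=0: [552/5, 119/5, 579/10]
after L4 α=0: [552/5, 119/5, 579/10]
after L5 α=1/2: [636/5, 1119/10, 2579/20]
→ [127, 112, 129]

query (0,2) [L1,L2,L3,L4,L5,L6] — begin 0,0,0
+L1 (α=2/3) → [190/3, 380/3, 326/3]
+L2 (α=7/8) → [893/12, 673/12, 239/6]
+L3 (α=1/2) → [2777/24, 3193/24, 389/12]
+L4 (α=3/4) → [17753/96, 8449/96, 6905/48]
+L5 (α=6/7) → [139865/672, 66049/672, 46649/336]
+L6 (α=1/2) → [254105/1344, 137281/1344, 81593/672]
rounded: [189, 102, 121]

(1,0) stack=L1,L2,L3,L4,L5,L6; from [0,0,0]:
L1 α=3/5: [123, 657/5, 102/5]
L2 α=1/8: [1079/8, 2597/20, 587/20]
L3 α=0: [1079/8, 2597/20, 587/20]
L4 α=1/2: [1575/16, 5397/40, 4387/40]
L5 α=2/5: [6293/80, 23791/200, 22681/200]
L6 α=1/3: [7213/120, 33691/300, 10427/100]
→ [60, 112, 104]

at x=1,y=1 over L1,L2,L3,L4,L5,L6:
+L1 (α=4/5) → [708/5, 412/5, 100]
+L2 (α=1/2) → [839/5, 1647/10, 293/2]
+L3 (α=0) → [839/5, 1647/10, 293/2]
+L4 (α=1/3) → [821/5, 584/5, 176]
+L5 (α=1) → [34, 213, 219]
+L6 (α=1/3) → [259/3, 158, 497/3]
rounded: [86, 158, 166]

at x=1,y=0 over L1,L2,L3,L4,L5:
+L1 (α=3/5) → [123, 657/5, 102/5]
+L2 (α=1/8) → [1079/8, 2597/20, 587/20]
+L3 (α=0) → [1079/8, 2597/20, 587/20]
+L4 (α=1/2) → [1575/16, 5397/40, 4387/40]
+L5 (α=2/5) → [6293/80, 23791/200, 22681/200]
→ [79, 119, 113]


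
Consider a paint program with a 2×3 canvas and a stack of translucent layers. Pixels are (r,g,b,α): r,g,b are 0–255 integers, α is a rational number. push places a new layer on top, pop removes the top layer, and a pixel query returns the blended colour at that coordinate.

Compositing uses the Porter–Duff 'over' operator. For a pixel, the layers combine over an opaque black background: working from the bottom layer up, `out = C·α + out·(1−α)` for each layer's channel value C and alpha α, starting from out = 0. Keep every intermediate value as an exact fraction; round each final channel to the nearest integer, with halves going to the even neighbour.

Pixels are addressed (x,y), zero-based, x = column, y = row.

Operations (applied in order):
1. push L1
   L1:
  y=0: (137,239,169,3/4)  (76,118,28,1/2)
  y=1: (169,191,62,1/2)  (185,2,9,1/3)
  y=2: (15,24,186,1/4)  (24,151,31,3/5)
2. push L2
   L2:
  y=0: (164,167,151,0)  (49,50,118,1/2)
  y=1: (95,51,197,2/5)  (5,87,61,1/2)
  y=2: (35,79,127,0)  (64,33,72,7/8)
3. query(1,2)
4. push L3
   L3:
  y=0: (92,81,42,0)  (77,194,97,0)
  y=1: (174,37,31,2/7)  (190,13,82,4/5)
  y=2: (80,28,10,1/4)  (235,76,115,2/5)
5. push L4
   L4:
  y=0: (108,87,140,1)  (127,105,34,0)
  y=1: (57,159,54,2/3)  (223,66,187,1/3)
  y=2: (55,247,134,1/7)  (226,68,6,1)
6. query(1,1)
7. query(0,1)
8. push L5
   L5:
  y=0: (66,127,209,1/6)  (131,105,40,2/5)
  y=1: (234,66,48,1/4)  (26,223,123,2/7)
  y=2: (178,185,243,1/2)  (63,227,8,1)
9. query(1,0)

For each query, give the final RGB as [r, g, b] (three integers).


(1,2) stack=L1,L2; from [0,0,0]:
L1 α=3/5: [72/5, 453/5, 93/5]
L2 α=7/8: [289/5, 201/5, 2613/40]
rounded: [58, 40, 65]

(1,1) stack=L1,L2,L3,L4; from [0,0,0]:
L1 α=1/3: [185/3, 2/3, 3]
L2 α=1/2: [100/3, 263/6, 32]
L3 α=4/5: [476/3, 115/6, 72]
L4 α=1/3: [1621/9, 313/9, 331/3]
→ [180, 35, 110]

(0,1) stack=L1,L2,L3,L4; from [0,0,0]:
L1 α=1/2: [169/2, 191/2, 31]
L2 α=2/5: [887/10, 777/10, 487/5]
L3 α=2/7: [1583/14, 925/14, 549/7]
L4 α=2/3: [3179/42, 5377/42, 435/7]
rounded: [76, 128, 62]

(1,0) stack=L1,L2,L3,L4,L5; from [0,0,0]:
+L1 (α=1/2) → [38, 59, 14]
+L2 (α=1/2) → [87/2, 109/2, 66]
+L3 (α=0) → [87/2, 109/2, 66]
+L4 (α=0) → [87/2, 109/2, 66]
+L5 (α=2/5) → [157/2, 747/10, 278/5]
= [78, 75, 56]


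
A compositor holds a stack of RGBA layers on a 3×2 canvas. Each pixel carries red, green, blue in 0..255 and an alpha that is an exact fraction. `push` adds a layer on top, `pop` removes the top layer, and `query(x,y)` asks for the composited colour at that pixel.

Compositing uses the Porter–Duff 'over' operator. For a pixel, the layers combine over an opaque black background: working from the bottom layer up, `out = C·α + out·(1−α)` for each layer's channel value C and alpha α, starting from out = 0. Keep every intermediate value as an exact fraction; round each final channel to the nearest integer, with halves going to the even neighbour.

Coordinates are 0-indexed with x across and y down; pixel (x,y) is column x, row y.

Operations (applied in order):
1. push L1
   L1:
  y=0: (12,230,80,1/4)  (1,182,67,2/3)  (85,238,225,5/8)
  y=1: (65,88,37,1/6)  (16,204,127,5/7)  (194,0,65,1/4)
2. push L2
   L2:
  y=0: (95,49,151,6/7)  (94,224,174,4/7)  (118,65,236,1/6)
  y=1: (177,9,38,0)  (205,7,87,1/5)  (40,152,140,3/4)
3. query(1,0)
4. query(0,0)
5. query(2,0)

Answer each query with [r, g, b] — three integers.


(1,0) stack=L1,L2; from [0,0,0]:
L1 α=2/3: [2/3, 364/3, 134/3]
L2 α=4/7: [54, 180, 830/7]
= [54, 180, 119]

query (0,0) [L1,L2] — begin 0,0,0
after L1 α=1/4: [3, 115/2, 20]
after L2 α=6/7: [573/7, 703/14, 926/7]
rounded: [82, 50, 132]

query (2,0) [L1,L2] — begin 0,0,0
+L1 (α=5/8) → [425/8, 595/4, 1125/8]
+L2 (α=1/6) → [1023/16, 3235/24, 7513/48]
rounded: [64, 135, 157]


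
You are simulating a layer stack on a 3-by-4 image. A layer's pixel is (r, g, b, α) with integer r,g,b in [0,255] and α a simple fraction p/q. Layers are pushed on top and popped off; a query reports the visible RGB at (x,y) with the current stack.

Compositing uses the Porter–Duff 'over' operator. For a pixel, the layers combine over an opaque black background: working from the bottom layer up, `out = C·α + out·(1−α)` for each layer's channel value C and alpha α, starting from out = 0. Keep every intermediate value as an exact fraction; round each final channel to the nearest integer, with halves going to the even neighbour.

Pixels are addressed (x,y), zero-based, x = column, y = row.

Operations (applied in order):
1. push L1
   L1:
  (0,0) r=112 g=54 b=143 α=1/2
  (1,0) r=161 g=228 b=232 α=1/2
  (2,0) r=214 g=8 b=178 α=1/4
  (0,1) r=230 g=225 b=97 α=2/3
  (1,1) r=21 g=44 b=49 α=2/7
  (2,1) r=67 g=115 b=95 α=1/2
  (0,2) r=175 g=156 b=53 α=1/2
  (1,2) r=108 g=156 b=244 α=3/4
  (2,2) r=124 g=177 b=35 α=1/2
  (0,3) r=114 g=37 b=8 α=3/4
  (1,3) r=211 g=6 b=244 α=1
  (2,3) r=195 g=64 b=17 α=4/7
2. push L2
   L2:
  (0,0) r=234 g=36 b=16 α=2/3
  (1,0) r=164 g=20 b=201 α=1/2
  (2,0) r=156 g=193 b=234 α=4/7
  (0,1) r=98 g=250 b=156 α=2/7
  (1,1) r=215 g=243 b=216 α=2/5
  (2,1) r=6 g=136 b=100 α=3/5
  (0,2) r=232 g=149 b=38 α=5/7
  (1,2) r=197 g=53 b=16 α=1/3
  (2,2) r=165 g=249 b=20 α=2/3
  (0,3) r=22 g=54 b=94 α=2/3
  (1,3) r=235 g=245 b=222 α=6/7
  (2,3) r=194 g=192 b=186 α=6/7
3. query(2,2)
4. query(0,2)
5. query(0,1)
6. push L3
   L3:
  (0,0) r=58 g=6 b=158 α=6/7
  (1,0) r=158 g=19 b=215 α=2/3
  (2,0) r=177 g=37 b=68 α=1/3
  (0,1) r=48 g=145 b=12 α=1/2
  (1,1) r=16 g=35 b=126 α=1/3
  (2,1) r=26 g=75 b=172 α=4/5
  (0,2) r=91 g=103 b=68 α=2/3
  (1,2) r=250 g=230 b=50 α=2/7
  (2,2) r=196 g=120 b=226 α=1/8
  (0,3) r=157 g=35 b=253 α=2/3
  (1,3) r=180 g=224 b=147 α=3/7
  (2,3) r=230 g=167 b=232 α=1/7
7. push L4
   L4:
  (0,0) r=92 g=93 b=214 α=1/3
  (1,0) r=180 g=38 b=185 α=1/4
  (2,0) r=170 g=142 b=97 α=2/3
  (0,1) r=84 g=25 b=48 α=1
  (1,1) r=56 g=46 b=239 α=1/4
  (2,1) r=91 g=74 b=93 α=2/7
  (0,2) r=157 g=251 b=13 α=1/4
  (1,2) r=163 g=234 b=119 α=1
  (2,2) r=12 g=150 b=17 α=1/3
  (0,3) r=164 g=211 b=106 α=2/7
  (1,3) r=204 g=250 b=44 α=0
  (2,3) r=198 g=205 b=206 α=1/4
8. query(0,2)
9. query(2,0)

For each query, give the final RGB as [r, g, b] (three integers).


query (2,2) [L1,L2] — begin 0,0,0
L1 α=1/2: [62, 177/2, 35/2]
L2 α=2/3: [392/3, 391/2, 115/6]
= [131, 196, 19]

at x=0,y=2 over L1,L2:
after L1 α=1/2: [175/2, 78, 53/2]
after L2 α=5/7: [1335/7, 901/7, 243/7]
→ [191, 129, 35]

query (0,1) [L1,L2] — begin 0,0,0
+L1 (α=2/3) → [460/3, 150, 194/3]
+L2 (α=2/7) → [2888/21, 1250/7, 1906/21]
→ [138, 179, 91]

at x=0,y=2 over L1,L2,L3,L4:
after L1 α=1/2: [175/2, 78, 53/2]
after L2 α=5/7: [1335/7, 901/7, 243/7]
after L3 α=2/3: [2609/21, 781/7, 1195/21]
after L4 α=1/4: [927/7, 1025/7, 643/14]
= [132, 146, 46]

(2,0) stack=L1,L2,L3,L4; from [0,0,0]:
after L1 α=1/4: [107/2, 2, 89/2]
after L2 α=4/7: [1569/14, 778/7, 2139/14]
after L3 α=1/3: [936/7, 605/7, 2615/21]
after L4 α=2/3: [3316/21, 2593/21, 6689/63]
rounded: [158, 123, 106]


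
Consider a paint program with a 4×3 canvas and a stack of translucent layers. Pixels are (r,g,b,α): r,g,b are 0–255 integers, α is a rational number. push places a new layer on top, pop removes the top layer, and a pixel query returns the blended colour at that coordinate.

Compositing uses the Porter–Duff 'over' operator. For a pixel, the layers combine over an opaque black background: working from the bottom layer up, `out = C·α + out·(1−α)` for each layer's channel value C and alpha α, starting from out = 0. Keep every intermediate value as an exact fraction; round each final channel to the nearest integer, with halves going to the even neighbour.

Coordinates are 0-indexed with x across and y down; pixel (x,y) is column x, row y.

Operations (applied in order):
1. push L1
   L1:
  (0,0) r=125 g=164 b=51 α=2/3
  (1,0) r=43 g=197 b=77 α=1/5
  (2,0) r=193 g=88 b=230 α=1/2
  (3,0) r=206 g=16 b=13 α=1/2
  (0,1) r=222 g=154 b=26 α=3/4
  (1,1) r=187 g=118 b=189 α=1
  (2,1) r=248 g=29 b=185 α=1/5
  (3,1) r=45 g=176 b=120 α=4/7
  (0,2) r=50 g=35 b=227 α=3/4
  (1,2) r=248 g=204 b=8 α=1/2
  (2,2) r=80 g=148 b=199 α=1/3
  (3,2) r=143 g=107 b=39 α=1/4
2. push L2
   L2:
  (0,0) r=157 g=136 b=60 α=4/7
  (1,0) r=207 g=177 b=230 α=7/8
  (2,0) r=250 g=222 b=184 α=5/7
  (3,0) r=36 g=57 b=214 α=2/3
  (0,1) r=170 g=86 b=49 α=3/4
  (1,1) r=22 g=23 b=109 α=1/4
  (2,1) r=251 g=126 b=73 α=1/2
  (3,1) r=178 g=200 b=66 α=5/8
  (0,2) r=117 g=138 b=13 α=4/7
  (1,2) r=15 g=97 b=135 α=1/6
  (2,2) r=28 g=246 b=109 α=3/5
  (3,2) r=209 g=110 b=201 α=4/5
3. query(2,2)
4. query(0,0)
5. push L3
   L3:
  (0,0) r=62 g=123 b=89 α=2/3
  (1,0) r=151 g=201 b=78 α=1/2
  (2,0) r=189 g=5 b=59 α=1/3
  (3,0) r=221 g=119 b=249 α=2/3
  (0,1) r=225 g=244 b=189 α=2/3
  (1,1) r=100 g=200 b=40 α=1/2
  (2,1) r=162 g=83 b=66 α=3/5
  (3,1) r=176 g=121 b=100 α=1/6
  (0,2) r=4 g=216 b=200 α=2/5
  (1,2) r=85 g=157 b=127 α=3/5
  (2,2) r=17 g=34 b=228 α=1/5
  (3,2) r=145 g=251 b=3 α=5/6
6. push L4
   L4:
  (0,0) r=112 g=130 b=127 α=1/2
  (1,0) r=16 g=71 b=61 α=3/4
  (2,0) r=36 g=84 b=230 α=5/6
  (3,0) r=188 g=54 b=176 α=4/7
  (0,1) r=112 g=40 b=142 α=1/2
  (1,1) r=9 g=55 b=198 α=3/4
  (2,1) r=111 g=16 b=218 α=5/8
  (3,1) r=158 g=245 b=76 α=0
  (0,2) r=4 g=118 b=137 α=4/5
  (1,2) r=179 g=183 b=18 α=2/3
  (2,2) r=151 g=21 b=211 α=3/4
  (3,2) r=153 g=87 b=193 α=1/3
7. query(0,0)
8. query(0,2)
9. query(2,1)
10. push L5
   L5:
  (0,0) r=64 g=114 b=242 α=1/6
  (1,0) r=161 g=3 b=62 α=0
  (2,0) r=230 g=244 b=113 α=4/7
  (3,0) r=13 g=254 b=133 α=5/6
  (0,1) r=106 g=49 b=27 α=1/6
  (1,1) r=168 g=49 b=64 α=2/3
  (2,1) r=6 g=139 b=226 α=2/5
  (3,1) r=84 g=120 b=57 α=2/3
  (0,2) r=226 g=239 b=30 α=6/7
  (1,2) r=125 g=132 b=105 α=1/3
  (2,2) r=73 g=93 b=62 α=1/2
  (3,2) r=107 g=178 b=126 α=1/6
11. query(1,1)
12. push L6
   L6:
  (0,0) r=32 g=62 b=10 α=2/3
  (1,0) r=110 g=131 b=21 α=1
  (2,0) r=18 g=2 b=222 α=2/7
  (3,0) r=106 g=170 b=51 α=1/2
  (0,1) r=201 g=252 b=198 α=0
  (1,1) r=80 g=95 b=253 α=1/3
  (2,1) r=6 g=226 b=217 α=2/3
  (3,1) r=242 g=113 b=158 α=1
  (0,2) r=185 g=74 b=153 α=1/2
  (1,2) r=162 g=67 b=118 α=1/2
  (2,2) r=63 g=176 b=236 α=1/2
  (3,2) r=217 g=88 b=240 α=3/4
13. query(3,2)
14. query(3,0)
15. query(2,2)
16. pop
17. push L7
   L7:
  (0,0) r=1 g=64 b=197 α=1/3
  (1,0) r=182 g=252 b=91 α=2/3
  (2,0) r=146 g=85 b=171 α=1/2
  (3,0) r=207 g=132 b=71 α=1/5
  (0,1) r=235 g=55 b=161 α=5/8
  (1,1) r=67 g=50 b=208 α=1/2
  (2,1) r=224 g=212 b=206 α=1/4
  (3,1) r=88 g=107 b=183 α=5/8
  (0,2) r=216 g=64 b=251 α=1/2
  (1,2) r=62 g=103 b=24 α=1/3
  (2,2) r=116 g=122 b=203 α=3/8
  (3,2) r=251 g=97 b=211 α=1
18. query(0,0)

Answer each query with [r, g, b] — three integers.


(2,2) stack=L1,L2; from [0,0,0]:
+L1 (α=1/3) → [80/3, 148/3, 199/3]
+L2 (α=3/5) → [412/15, 502/3, 1379/15]
= [27, 167, 92]

query (0,0) [L1,L2] — begin 0,0,0
L1 α=2/3: [250/3, 328/3, 34]
L2 α=4/7: [878/7, 872/7, 342/7]
= [125, 125, 49]

at x=0,y=0 over L1,L2,L3,L4:
after L1 α=2/3: [250/3, 328/3, 34]
after L2 α=4/7: [878/7, 872/7, 342/7]
after L3 α=2/3: [582/7, 2594/21, 1588/21]
after L4 α=1/2: [683/7, 2662/21, 4255/42]
→ [98, 127, 101]

query (0,2) [L1,L2,L3,L4] — begin 0,0,0
after L1 α=3/4: [75/2, 105/4, 681/4]
after L2 α=4/7: [1161/14, 2523/28, 2251/28]
after L3 α=2/5: [719/14, 3933/28, 17953/140]
after L4 α=4/5: [943/70, 17149/140, 94673/700]
→ [13, 122, 135]

query (2,1) [L1,L2,L3,L4] — begin 0,0,0
+L1 (α=1/5) → [248/5, 29/5, 37]
+L2 (α=1/2) → [1503/10, 659/10, 55]
+L3 (α=3/5) → [3933/25, 1904/25, 308/5]
+L4 (α=5/8) → [12837/100, 964/25, 3187/20]
= [128, 39, 159]

(1,1) stack=L1,L2,L3,L4,L5; from [0,0,0]:
after L1 α=1: [187, 118, 189]
after L2 α=1/4: [583/4, 377/4, 169]
after L3 α=1/2: [983/8, 1177/8, 209/2]
after L4 α=3/4: [1199/32, 2497/32, 1397/8]
after L5 α=2/3: [11951/96, 5633/96, 807/8]
→ [124, 59, 101]

at x=3,y=2 over L1,L2,L3,L4,L5,L6:
+L1 (α=1/4) → [143/4, 107/4, 39/4]
+L2 (α=4/5) → [3487/20, 1867/20, 651/4]
+L3 (α=5/6) → [17987/120, 8989/40, 237/8]
+L4 (α=1/3) → [27167/180, 10729/60, 1009/12]
+L5 (α=1/6) → [31019/216, 12865/72, 6557/72]
+L6 (α=3/4) → [171635/864, 31873/288, 58397/288]
rounded: [199, 111, 203]

query (3,0) [L1,L2,L3,L4,L5,L6] — begin 0,0,0
L1 α=1/2: [103, 8, 13/2]
L2 α=2/3: [175/3, 122/3, 869/6]
L3 α=2/3: [1501/9, 836/9, 3857/18]
L4 α=4/7: [3757/21, 212/3, 8081/42]
L5 α=5/6: [2561/63, 2011/9, 36011/252]
L6 α=1/2: [9239/126, 3541/18, 48863/504]
= [73, 197, 97]

query (2,2) [L1,L2,L3,L4,L5,L6] — begin 0,0,0
+L1 (α=1/3) → [80/3, 148/3, 199/3]
+L2 (α=3/5) → [412/15, 502/3, 1379/15]
+L3 (α=1/5) → [1903/75, 422/3, 8936/75]
+L4 (α=3/4) → [17939/150, 611/12, 56411/300]
+L5 (α=1/2) → [28889/300, 1727/24, 75011/600]
+L6 (α=1/2) → [47789/600, 5951/48, 216611/1200]
= [80, 124, 181]

query (0,0) [L1,L2,L3,L4,L5,L7] — begin 0,0,0
+L1 (α=2/3) → [250/3, 328/3, 34]
+L2 (α=4/7) → [878/7, 872/7, 342/7]
+L3 (α=2/3) → [582/7, 2594/21, 1588/21]
+L4 (α=1/2) → [683/7, 2662/21, 4255/42]
+L5 (α=1/6) → [3863/42, 7852/63, 31439/252]
+L7 (α=1/3) → [3884/63, 19736/189, 56261/378]
= [62, 104, 149]


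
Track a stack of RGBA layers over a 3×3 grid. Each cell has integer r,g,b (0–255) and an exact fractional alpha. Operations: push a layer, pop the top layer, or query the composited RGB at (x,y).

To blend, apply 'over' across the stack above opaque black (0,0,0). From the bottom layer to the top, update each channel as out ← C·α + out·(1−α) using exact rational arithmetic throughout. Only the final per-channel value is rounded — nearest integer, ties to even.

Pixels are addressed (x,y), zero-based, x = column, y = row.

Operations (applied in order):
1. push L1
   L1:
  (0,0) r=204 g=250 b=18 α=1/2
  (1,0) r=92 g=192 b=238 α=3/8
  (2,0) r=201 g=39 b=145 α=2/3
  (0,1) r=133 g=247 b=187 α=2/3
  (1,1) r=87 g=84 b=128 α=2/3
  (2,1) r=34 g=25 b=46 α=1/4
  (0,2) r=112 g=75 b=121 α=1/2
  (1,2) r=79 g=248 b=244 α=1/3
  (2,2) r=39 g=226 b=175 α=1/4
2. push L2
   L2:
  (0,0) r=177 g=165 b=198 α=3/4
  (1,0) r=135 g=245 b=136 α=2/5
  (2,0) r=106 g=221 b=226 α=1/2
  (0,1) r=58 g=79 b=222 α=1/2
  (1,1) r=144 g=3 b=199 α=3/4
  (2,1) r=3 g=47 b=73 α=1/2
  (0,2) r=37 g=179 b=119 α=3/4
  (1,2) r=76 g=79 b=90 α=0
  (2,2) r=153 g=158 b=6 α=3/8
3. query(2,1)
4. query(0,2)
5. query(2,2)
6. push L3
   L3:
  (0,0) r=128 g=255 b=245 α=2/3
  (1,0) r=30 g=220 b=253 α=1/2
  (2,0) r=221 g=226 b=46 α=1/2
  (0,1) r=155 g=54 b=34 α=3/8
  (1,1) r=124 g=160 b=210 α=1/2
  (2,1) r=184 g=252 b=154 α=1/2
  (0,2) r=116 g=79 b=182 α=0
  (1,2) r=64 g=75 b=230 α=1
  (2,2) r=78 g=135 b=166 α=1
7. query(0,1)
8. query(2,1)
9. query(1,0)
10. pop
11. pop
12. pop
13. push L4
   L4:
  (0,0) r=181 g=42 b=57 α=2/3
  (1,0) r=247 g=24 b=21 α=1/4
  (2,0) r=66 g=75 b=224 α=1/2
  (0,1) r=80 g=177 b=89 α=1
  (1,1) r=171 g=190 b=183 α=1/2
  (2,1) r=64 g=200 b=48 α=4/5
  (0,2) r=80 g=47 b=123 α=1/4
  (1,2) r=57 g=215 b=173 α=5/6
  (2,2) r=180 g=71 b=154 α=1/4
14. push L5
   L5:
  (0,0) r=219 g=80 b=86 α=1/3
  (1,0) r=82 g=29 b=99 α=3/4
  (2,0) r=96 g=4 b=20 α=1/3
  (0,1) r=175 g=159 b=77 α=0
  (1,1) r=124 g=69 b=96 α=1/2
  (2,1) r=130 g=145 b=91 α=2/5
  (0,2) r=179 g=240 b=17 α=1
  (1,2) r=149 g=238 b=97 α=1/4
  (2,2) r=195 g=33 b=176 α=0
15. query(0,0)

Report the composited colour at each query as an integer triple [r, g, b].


(2,1) stack=L1,L2; from [0,0,0]:
+L1 (α=1/4) → [17/2, 25/4, 23/2]
+L2 (α=1/2) → [23/4, 213/8, 169/4]
rounded: [6, 27, 42]

at x=0,y=2 over L1,L2:
L1 α=1/2: [56, 75/2, 121/2]
L2 α=3/4: [167/4, 1149/8, 835/8]
→ [42, 144, 104]

(2,2) stack=L1,L2; from [0,0,0]:
after L1 α=1/4: [39/4, 113/2, 175/4]
after L2 α=3/8: [2031/32, 1513/16, 947/32]
= [63, 95, 30]

(0,1) stack=L1,L2,L3; from [0,0,0]:
L1 α=2/3: [266/3, 494/3, 374/3]
L2 α=1/2: [220/3, 731/6, 520/3]
L3 α=3/8: [2495/24, 4627/48, 1453/12]
= [104, 96, 121]

(2,1) stack=L1,L2,L3; from [0,0,0]:
L1 α=1/4: [17/2, 25/4, 23/2]
L2 α=1/2: [23/4, 213/8, 169/4]
L3 α=1/2: [759/8, 2229/16, 785/8]
= [95, 139, 98]

at x=1,y=0 over L1,L2,L3:
L1 α=3/8: [69/2, 72, 357/4]
L2 α=2/5: [747/10, 706/5, 2159/20]
L3 α=1/2: [1047/20, 903/5, 7219/40]
rounded: [52, 181, 180]

at x=0,y=0 over L4,L5:
after L4 α=2/3: [362/3, 28, 38]
after L5 α=1/3: [1381/9, 136/3, 54]
= [153, 45, 54]


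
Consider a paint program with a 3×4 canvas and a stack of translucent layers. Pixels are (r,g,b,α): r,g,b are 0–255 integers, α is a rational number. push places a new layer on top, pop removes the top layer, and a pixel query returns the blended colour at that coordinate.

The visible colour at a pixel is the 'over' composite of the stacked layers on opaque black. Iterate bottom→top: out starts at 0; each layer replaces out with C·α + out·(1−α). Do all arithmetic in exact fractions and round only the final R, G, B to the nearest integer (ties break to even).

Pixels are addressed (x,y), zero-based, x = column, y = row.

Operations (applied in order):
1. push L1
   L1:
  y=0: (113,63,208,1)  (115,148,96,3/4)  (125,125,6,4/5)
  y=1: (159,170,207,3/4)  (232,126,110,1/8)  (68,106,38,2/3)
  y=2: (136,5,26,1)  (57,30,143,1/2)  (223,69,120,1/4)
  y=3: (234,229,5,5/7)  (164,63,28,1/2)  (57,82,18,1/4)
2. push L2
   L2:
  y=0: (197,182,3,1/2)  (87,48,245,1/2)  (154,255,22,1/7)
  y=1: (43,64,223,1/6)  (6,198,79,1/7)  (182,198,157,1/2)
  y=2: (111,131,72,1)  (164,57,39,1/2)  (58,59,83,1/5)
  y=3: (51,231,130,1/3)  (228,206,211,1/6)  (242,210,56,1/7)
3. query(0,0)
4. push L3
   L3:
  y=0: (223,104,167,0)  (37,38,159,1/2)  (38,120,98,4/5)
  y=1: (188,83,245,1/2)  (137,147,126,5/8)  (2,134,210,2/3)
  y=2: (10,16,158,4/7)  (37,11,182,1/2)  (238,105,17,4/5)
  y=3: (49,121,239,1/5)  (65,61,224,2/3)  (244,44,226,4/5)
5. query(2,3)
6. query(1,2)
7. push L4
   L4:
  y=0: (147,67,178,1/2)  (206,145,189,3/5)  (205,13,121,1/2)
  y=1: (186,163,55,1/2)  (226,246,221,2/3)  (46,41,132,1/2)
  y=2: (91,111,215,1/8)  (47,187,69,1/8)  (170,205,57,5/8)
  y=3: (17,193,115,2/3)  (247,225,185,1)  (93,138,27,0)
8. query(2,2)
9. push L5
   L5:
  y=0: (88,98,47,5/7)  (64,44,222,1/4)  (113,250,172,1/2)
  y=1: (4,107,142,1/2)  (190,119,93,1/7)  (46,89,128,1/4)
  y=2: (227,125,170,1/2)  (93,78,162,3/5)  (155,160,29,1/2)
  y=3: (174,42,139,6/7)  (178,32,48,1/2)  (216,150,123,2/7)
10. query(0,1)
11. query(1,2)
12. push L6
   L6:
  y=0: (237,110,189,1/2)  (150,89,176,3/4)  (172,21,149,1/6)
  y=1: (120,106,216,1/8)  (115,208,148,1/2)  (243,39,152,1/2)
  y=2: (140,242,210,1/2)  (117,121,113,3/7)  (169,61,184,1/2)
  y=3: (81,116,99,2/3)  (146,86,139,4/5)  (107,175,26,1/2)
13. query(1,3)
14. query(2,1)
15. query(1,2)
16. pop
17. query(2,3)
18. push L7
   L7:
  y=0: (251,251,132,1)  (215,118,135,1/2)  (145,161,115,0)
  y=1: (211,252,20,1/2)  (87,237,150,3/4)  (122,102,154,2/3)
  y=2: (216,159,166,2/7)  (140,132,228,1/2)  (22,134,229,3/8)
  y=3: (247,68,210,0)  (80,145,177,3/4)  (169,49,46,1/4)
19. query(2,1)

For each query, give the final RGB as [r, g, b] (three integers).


query (0,0) [L1,L2] — begin 0,0,0
after L1 α=1: [113, 63, 208]
after L2 α=1/2: [155, 245/2, 211/2]
rounded: [155, 122, 106]

(2,3) stack=L1,L2,L3; from [0,0,0]:
L1 α=1/4: [57/4, 41/2, 9/2]
L2 α=1/7: [655/14, 333/7, 83/7]
L3 α=4/5: [14319/70, 313/7, 6411/35]
rounded: [205, 45, 183]

query (1,2) [L1,L2,L3] — begin 0,0,0
L1 α=1/2: [57/2, 15, 143/2]
L2 α=1/2: [385/4, 36, 221/4]
L3 α=1/2: [533/8, 47/2, 949/8]
rounded: [67, 24, 119]

at x=2,y=2 over L1,L2,L3,L4:
+L1 (α=1/4) → [223/4, 69/4, 30]
+L2 (α=1/5) → [281/5, 128/5, 203/5]
+L3 (α=4/5) → [5041/25, 2228/25, 543/25]
+L4 (α=5/8) → [36373/200, 32309/200, 4377/100]
rounded: [182, 162, 44]

query (0,1) [L1,L2,L3,L4,L5] — begin 0,0,0
+L1 (α=3/4) → [477/4, 255/2, 621/4]
+L2 (α=1/6) → [2557/24, 1403/12, 3997/24]
+L3 (α=1/2) → [7069/48, 2399/24, 9877/48]
+L4 (α=1/2) → [15997/96, 6311/48, 12517/96]
+L5 (α=1/2) → [16381/192, 11447/96, 26149/192]
= [85, 119, 136]

at x=1,y=2 over L1,L2,L3,L4,L5:
+L1 (α=1/2) → [57/2, 15, 143/2]
+L2 (α=1/2) → [385/4, 36, 221/4]
+L3 (α=1/2) → [533/8, 47/2, 949/8]
+L4 (α=1/8) → [4107/64, 703/16, 7195/64]
+L5 (α=3/5) → [2607/32, 515/8, 22747/160]
= [81, 64, 142]

at x=1,y=3 over L1,L2,L3,L4,L5,L6:
+L1 (α=1/2) → [82, 63/2, 14]
+L2 (α=1/6) → [319/3, 727/12, 281/6]
+L3 (α=2/3) → [709/9, 2191/36, 2969/18]
+L4 (α=1) → [247, 225, 185]
+L5 (α=1/2) → [425/2, 257/2, 233/2]
+L6 (α=4/5) → [1593/10, 189/2, 269/2]
→ [159, 94, 134]

at x=2,y=1 over L1,L2,L3,L4,L5,L6:
after L1 α=2/3: [136/3, 212/3, 76/3]
after L2 α=1/2: [341/3, 403/3, 547/6]
after L3 α=2/3: [353/9, 1207/9, 3067/18]
after L4 α=1/2: [767/18, 788/9, 5443/36]
after L5 α=1/4: [1043/24, 1055/12, 6979/48]
after L6 α=1/2: [6875/48, 1523/24, 14275/96]
= [143, 63, 149]

query (1,2) [L1,L2,L3,L4,L5,L6] — begin 0,0,0
+L1 (α=1/2) → [57/2, 15, 143/2]
+L2 (α=1/2) → [385/4, 36, 221/4]
+L3 (α=1/2) → [533/8, 47/2, 949/8]
+L4 (α=1/8) → [4107/64, 703/16, 7195/64]
+L5 (α=3/5) → [2607/32, 515/8, 22747/160]
+L6 (α=3/7) → [5415/56, 1241/14, 36307/280]
→ [97, 89, 130]

query (2,3) [L1,L2,L3,L4,L5] — begin 0,0,0
after L1 α=1/4: [57/4, 41/2, 9/2]
after L2 α=1/7: [655/14, 333/7, 83/7]
after L3 α=4/5: [14319/70, 313/7, 6411/35]
after L4 α=0: [14319/70, 313/7, 6411/35]
after L5 α=2/7: [20367/98, 3665/49, 8133/49]
→ [208, 75, 166]

query (2,1) [L1,L2,L3,L4,L5,L7] — begin 0,0,0
after L1 α=2/3: [136/3, 212/3, 76/3]
after L2 α=1/2: [341/3, 403/3, 547/6]
after L3 α=2/3: [353/9, 1207/9, 3067/18]
after L4 α=1/2: [767/18, 788/9, 5443/36]
after L5 α=1/4: [1043/24, 1055/12, 6979/48]
after L7 α=2/3: [6899/72, 3503/36, 21763/144]
= [96, 97, 151]


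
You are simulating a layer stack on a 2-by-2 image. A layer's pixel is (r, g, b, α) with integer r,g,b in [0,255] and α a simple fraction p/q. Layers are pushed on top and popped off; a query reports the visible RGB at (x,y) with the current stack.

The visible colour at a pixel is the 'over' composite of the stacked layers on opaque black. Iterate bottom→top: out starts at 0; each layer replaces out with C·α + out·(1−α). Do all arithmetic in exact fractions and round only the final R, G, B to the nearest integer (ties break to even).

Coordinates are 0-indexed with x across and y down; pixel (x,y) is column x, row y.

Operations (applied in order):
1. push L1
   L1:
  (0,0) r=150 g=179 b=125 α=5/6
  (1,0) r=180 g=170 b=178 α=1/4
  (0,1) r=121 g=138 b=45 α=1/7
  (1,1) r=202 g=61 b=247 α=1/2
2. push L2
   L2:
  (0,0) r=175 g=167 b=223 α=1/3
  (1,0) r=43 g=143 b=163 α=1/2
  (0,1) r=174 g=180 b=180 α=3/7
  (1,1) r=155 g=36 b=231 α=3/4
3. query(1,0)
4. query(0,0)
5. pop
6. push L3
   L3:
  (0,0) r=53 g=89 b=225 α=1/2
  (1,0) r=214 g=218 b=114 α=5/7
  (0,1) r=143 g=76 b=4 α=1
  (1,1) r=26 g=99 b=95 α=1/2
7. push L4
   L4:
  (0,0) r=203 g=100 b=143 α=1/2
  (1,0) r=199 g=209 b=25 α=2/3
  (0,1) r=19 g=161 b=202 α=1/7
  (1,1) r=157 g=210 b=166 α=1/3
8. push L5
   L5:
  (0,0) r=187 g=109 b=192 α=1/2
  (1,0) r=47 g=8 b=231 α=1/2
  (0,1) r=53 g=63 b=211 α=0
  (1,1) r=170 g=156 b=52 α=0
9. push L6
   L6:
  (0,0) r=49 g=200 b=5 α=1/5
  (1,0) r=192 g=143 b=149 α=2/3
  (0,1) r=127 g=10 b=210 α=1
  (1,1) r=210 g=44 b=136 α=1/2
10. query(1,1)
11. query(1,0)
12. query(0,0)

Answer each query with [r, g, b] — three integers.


(1,0) stack=L1,L2; from [0,0,0]:
+L1 (α=1/4) → [45, 85/2, 89/2]
+L2 (α=1/2) → [44, 371/4, 415/4]
= [44, 93, 104]

query (0,0) [L1,L2] — begin 0,0,0
+L1 (α=5/6) → [125, 895/6, 625/6]
+L2 (α=1/3) → [425/3, 1396/9, 1294/9]
= [142, 155, 144]

(1,1) stack=L1,L3,L4,L5,L6; from [0,0,0]:
+L1 (α=1/2) → [101, 61/2, 247/2]
+L3 (α=1/2) → [127/2, 259/4, 437/4]
+L4 (α=1/3) → [284/3, 679/6, 769/6]
+L5 (α=0) → [284/3, 679/6, 769/6]
+L6 (α=1/2) → [457/3, 943/12, 1585/12]
→ [152, 79, 132]

(1,0) stack=L1,L3,L4,L5,L6; from [0,0,0]:
L1 α=1/4: [45, 85/2, 89/2]
L3 α=5/7: [1160/7, 1175/7, 659/7]
L4 α=2/3: [3946/21, 1367/7, 1009/21]
L5 α=1/2: [4933/42, 1423/14, 2930/21]
L6 α=2/3: [21061/126, 1809/14, 9188/63]
rounded: [167, 129, 146]

(0,0) stack=L1,L3,L4,L5,L6; from [0,0,0]:
L1 α=5/6: [125, 895/6, 625/6]
L3 α=1/2: [89, 1429/12, 1975/12]
L4 α=1/2: [146, 2629/24, 3691/24]
L5 α=1/2: [333/2, 5245/48, 8299/48]
L6 α=1/5: [143, 1529/12, 8359/60]
= [143, 127, 139]


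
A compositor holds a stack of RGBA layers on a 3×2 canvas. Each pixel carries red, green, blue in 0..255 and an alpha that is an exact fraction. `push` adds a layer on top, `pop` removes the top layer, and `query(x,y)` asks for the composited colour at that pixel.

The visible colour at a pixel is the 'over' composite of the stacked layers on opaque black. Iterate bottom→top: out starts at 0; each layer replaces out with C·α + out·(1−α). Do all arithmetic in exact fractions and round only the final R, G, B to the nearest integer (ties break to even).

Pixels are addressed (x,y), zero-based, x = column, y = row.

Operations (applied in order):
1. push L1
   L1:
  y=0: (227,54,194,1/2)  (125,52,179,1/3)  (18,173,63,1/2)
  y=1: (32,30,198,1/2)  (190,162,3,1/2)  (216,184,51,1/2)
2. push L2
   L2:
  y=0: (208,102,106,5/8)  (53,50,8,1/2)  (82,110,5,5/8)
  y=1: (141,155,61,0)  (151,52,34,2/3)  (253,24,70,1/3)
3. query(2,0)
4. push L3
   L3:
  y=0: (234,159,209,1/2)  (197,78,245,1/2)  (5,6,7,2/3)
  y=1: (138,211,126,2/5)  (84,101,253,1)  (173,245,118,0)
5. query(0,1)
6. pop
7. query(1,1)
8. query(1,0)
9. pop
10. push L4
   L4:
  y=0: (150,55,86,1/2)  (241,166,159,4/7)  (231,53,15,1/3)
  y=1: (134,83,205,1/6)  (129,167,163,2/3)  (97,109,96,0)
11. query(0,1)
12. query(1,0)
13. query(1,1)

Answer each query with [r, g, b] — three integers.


at x=2,y=0 over L1,L2:
after L1 α=1/2: [9, 173/2, 63/2]
after L2 α=5/8: [437/8, 1619/16, 239/16]
rounded: [55, 101, 15]

at x=0,y=1 over L1,L2,L3:
+L1 (α=1/2) → [16, 15, 99]
+L2 (α=0) → [16, 15, 99]
+L3 (α=2/5) → [324/5, 467/5, 549/5]
= [65, 93, 110]

at x=1,y=1 over L1,L2:
+L1 (α=1/2) → [95, 81, 3/2]
+L2 (α=2/3) → [397/3, 185/3, 139/6]
→ [132, 62, 23]

(1,0) stack=L1,L2; from [0,0,0]:
L1 α=1/3: [125/3, 52/3, 179/3]
L2 α=1/2: [142/3, 101/3, 203/6]
= [47, 34, 34]

at x=0,y=1 over L1,L4:
after L1 α=1/2: [16, 15, 99]
after L4 α=1/6: [107/3, 79/3, 350/3]
= [36, 26, 117]

at x=1,y=0 over L1,L4:
after L1 α=1/3: [125/3, 52/3, 179/3]
after L4 α=4/7: [1089/7, 716/7, 815/7]
= [156, 102, 116]

at x=1,y=1 over L1,L4:
L1 α=1/2: [95, 81, 3/2]
L4 α=2/3: [353/3, 415/3, 655/6]
→ [118, 138, 109]


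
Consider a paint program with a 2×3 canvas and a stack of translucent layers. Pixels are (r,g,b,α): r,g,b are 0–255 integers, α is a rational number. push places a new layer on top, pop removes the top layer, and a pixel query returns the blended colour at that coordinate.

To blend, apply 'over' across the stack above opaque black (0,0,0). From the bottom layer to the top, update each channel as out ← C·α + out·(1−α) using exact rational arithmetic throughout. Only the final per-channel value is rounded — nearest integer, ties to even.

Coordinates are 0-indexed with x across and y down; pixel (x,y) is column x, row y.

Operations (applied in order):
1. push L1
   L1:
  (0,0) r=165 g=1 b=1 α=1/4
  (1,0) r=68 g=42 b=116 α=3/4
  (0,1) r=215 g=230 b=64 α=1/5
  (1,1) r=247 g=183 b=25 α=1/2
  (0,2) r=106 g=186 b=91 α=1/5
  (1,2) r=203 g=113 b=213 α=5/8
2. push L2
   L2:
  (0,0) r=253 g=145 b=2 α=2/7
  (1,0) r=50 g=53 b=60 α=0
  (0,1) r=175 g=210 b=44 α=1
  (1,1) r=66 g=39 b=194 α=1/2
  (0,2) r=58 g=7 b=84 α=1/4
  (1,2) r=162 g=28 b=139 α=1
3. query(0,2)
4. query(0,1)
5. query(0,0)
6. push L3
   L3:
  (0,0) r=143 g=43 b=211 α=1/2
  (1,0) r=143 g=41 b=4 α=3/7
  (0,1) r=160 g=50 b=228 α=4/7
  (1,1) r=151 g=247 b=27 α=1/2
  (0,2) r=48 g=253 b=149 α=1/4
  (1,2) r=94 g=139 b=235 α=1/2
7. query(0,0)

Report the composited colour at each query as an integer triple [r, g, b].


(0,2) stack=L1,L2; from [0,0,0]:
L1 α=1/5: [106/5, 186/5, 91/5]
L2 α=1/4: [152/5, 593/20, 693/20]
= [30, 30, 35]

at x=0,y=1 over L1,L2:
+L1 (α=1/5) → [43, 46, 64/5]
+L2 (α=1) → [175, 210, 44]
rounded: [175, 210, 44]

query (0,0) [L1,L2] — begin 0,0,0
after L1 α=1/4: [165/4, 1/4, 1/4]
after L2 α=2/7: [407/4, 1165/28, 3/4]
= [102, 42, 1]

(0,0) stack=L1,L2,L3; from [0,0,0]:
+L1 (α=1/4) → [165/4, 1/4, 1/4]
+L2 (α=2/7) → [407/4, 1165/28, 3/4]
+L3 (α=1/2) → [979/8, 2369/56, 847/8]
→ [122, 42, 106]


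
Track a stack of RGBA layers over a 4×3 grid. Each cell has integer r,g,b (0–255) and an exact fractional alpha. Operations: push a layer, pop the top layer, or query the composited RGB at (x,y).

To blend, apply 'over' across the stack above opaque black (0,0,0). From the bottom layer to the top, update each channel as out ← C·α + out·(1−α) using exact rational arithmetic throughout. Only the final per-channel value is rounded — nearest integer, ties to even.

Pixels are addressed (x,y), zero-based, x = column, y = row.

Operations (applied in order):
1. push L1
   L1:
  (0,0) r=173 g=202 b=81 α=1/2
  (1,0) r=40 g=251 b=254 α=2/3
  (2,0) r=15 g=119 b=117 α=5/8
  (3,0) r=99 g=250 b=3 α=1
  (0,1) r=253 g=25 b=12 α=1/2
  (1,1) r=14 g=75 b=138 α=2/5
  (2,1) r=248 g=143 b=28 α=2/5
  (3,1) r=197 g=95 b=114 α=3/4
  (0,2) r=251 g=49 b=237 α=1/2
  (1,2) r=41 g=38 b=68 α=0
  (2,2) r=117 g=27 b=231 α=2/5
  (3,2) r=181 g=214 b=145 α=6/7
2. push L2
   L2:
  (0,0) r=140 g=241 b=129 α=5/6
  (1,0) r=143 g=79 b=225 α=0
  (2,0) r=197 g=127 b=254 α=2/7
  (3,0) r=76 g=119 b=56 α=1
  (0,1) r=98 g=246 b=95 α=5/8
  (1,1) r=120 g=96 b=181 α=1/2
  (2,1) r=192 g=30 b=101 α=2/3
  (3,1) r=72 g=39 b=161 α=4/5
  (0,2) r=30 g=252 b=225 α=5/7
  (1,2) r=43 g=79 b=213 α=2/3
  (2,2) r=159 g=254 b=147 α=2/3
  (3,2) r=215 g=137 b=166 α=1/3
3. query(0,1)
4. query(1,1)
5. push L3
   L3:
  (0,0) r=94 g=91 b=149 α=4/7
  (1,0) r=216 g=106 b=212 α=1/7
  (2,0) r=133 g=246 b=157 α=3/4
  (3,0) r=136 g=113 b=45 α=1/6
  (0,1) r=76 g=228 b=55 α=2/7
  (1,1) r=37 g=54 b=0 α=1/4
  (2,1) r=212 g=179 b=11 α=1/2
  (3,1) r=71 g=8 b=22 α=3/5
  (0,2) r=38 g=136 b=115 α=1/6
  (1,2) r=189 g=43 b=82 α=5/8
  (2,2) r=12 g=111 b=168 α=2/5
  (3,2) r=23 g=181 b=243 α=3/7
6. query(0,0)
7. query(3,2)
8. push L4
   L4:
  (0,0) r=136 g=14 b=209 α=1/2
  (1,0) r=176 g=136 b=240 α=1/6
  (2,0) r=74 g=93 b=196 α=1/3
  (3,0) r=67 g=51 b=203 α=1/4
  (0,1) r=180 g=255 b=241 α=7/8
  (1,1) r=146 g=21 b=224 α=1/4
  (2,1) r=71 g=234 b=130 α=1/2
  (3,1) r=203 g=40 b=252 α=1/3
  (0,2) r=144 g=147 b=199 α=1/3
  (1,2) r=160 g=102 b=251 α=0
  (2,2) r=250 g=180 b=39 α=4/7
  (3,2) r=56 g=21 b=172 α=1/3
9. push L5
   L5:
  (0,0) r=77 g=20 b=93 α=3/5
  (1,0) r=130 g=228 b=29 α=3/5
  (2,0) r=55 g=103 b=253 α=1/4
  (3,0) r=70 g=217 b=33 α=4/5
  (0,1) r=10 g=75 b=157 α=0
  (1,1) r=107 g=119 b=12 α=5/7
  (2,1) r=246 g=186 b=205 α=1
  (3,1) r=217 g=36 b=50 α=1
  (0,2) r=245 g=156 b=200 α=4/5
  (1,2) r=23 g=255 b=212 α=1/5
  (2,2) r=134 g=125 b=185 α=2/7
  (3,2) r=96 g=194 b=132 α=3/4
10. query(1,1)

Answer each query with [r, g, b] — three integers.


at x=0,y=1 over L1,L2:
+L1 (α=1/2) → [253/2, 25/2, 6]
+L2 (α=5/8) → [1739/16, 2535/16, 493/8]
rounded: [109, 158, 62]

(1,1) stack=L1,L2; from [0,0,0]:
L1 α=2/5: [28/5, 30, 276/5]
L2 α=1/2: [314/5, 63, 1181/10]
rounded: [63, 63, 118]

query (0,0) [L1,L2,L3] — begin 0,0,0
L1 α=1/2: [173/2, 101, 81/2]
L2 α=5/6: [1573/12, 653/3, 457/4]
L3 α=4/7: [3077/28, 1017/7, 3755/28]
= [110, 145, 134]

at x=3,y=2 over L1,L2,L3:
+L1 (α=6/7) → [1086/7, 1284/7, 870/7]
+L2 (α=1/3) → [3677/21, 3527/21, 2902/21]
+L3 (α=3/7) → [16157/147, 25511/147, 26917/147]
= [110, 174, 183]

(1,1) stack=L1,L2,L3,L4,L5; from [0,0,0]:
L1 α=2/5: [28/5, 30, 276/5]
L2 α=1/2: [314/5, 63, 1181/10]
L3 α=1/4: [1127/20, 243/4, 3543/40]
L4 α=1/4: [6301/80, 813/16, 19589/160]
L5 α=5/7: [27701/280, 5573/56, 24389/560]
= [99, 100, 44]


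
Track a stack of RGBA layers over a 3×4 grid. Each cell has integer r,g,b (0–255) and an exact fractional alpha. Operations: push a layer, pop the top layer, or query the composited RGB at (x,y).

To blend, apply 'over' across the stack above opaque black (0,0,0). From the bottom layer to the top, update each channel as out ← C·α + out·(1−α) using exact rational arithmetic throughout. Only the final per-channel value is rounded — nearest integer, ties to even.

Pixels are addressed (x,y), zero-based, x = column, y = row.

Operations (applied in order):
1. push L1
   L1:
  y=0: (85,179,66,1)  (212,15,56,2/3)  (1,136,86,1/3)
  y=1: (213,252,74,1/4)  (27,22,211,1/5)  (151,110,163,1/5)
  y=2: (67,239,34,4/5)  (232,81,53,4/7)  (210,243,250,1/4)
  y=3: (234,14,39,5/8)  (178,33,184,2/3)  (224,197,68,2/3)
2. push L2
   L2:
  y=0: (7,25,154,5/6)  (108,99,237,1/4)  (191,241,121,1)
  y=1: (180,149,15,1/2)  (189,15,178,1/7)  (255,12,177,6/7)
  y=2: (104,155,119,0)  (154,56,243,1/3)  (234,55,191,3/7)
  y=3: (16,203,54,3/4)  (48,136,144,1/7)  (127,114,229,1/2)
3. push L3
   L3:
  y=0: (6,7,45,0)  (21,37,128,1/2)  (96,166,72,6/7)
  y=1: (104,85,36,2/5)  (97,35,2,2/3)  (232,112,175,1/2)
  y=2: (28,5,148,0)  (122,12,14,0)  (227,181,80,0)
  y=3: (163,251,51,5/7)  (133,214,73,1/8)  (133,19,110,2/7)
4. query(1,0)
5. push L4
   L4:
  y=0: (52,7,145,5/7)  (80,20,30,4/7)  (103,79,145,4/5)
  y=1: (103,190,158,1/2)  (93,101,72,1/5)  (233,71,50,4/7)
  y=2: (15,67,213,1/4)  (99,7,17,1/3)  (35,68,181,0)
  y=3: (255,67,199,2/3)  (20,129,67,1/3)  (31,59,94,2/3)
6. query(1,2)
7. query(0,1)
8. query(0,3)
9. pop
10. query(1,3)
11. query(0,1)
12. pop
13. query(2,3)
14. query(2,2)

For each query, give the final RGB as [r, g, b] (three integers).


(1,0) stack=L1,L2,L3; from [0,0,0]:
after L1 α=2/3: [424/3, 10, 112/3]
after L2 α=1/4: [133, 129/4, 349/4]
after L3 α=1/2: [77, 277/8, 861/8]
= [77, 35, 108]

(1,2) stack=L1,L2,L3,L4; from [0,0,0]:
+L1 (α=4/7) → [928/7, 324/7, 212/7]
+L2 (α=1/3) → [978/7, 1040/21, 2125/21]
+L3 (α=0) → [978/7, 1040/21, 2125/21]
+L4 (α=1/3) → [883/7, 2227/63, 4607/63]
→ [126, 35, 73]

(0,1) stack=L1,L2,L3,L4; from [0,0,0]:
+L1 (α=1/4) → [213/4, 63, 37/2]
+L2 (α=1/2) → [933/8, 106, 67/4]
+L3 (α=2/5) → [4463/40, 488/5, 489/20]
+L4 (α=1/2) → [8583/80, 719/5, 3649/40]
rounded: [107, 144, 91]

query (0,3) [L1,L2,L3,L4] — begin 0,0,0
L1 α=5/8: [585/4, 35/4, 195/8]
L2 α=3/4: [777/16, 2471/16, 1491/32]
L3 α=5/7: [7297/56, 12511/56, 5571/112]
L4 α=2/3: [35857/168, 20015/168, 50147/336]
= [213, 119, 149]

(1,3) stack=L1,L2,L3; from [0,0,0]:
L1 α=2/3: [356/3, 22, 368/3]
L2 α=1/7: [760/7, 268/7, 880/7]
L3 α=1/8: [893/8, 241/4, 953/8]
rounded: [112, 60, 119]

(0,1) stack=L1,L2,L3; from [0,0,0]:
after L1 α=1/4: [213/4, 63, 37/2]
after L2 α=1/2: [933/8, 106, 67/4]
after L3 α=2/5: [4463/40, 488/5, 489/20]
= [112, 98, 24]

query (2,3) [L1,L2] — begin 0,0,0
L1 α=2/3: [448/3, 394/3, 136/3]
L2 α=1/2: [829/6, 368/3, 823/6]
rounded: [138, 123, 137]

at x=2,y=2 over L1,L2:
+L1 (α=1/4) → [105/2, 243/4, 125/2]
+L2 (α=3/7) → [912/7, 408/7, 823/7]
→ [130, 58, 118]


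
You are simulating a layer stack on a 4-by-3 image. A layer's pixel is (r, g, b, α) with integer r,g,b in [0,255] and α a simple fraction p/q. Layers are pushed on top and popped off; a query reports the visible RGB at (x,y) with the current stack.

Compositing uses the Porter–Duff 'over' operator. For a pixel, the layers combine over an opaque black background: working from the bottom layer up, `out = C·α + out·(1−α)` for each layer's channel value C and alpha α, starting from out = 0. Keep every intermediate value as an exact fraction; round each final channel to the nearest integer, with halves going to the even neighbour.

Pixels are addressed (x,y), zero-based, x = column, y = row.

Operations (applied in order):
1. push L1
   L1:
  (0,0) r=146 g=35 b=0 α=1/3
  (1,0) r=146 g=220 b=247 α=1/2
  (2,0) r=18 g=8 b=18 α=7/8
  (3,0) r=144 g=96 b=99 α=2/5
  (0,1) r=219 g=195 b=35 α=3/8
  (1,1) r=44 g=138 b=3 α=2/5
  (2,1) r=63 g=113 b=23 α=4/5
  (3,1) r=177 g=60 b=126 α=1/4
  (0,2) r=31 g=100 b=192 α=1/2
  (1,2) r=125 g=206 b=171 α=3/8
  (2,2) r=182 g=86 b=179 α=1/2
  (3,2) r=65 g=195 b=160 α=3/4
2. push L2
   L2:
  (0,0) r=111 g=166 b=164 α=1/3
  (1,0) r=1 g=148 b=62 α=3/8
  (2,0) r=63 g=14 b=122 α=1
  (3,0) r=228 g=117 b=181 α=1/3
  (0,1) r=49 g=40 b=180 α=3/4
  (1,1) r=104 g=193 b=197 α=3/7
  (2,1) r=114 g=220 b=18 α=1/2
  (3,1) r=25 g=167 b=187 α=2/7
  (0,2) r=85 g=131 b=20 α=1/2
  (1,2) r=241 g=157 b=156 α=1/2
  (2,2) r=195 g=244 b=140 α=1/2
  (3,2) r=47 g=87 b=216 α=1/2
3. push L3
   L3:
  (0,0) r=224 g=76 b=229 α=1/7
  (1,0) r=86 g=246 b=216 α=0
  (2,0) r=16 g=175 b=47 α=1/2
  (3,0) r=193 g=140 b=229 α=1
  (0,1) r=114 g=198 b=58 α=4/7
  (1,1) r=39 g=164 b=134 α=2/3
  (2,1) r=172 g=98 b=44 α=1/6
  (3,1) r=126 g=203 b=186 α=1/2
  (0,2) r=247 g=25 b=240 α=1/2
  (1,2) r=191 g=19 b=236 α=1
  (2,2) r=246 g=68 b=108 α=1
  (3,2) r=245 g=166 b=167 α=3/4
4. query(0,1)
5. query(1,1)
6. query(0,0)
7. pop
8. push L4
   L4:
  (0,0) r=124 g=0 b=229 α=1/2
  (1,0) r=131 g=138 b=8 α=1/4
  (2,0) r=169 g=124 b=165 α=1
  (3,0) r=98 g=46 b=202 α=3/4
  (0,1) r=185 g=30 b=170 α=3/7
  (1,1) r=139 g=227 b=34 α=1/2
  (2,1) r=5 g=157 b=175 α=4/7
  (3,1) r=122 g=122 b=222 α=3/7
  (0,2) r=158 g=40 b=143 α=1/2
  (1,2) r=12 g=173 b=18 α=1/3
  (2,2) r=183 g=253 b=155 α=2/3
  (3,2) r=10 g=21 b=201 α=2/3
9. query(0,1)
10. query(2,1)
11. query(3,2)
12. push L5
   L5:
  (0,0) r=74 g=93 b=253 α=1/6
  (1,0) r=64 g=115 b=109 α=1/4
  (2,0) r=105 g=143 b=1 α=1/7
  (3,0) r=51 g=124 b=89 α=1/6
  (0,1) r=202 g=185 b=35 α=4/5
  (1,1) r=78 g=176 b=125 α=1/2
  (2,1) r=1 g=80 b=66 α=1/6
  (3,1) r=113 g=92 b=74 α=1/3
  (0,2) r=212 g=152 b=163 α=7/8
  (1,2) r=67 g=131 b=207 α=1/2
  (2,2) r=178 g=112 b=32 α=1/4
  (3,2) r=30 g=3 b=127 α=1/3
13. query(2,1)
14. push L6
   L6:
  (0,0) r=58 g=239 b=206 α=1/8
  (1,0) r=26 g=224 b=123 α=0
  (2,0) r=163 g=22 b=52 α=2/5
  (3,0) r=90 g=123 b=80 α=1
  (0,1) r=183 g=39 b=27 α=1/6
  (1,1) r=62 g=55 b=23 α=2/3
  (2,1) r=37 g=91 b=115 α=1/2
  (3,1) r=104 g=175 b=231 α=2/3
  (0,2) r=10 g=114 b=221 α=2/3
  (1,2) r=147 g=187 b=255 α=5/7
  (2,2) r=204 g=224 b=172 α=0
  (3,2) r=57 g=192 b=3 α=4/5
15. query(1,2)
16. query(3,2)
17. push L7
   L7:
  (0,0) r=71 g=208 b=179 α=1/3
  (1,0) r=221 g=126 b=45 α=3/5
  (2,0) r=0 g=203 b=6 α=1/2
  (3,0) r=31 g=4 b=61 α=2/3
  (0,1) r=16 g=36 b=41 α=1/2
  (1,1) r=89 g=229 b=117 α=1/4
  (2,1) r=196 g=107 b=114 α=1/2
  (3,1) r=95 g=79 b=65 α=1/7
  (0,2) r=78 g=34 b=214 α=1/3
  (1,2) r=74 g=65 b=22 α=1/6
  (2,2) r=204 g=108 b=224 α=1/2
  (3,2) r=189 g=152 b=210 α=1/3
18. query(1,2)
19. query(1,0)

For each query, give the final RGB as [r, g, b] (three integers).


(0,1) stack=L1,L2,L3; from [0,0,0]:
L1 α=3/8: [657/8, 585/8, 105/8]
L2 α=3/4: [1833/32, 1545/32, 4425/32]
L3 α=4/7: [20091/224, 29979/224, 2957/32]
→ [90, 134, 92]

query (1,1) [L1,L2,L3] — begin 0,0,0
L1 α=2/5: [88/5, 276/5, 6/5]
L2 α=3/7: [1912/35, 3999/35, 2979/35]
L3 α=2/3: [4642/105, 15479/105, 12359/105]
= [44, 147, 118]

(0,0) stack=L1,L2,L3; from [0,0,0]:
+L1 (α=1/3) → [146/3, 35/3, 0]
+L2 (α=1/3) → [625/9, 568/9, 164/3]
+L3 (α=1/7) → [1922/21, 1364/21, 557/7]
→ [92, 65, 80]

at x=0,y=1 over L1,L2,L4:
+L1 (α=3/8) → [657/8, 585/8, 105/8]
+L2 (α=3/4) → [1833/32, 1545/32, 4425/32]
+L4 (α=3/7) → [6273/56, 2265/56, 1215/8]
rounded: [112, 40, 152]

query (2,1) [L1,L2,L4] — begin 0,0,0
L1 α=4/5: [252/5, 452/5, 92/5]
L2 α=1/2: [411/5, 776/5, 91/5]
L4 α=4/7: [1333/35, 5468/35, 539/5]
= [38, 156, 108]

(3,2) stack=L1,L2,L4; from [0,0,0]:
after L1 α=3/4: [195/4, 585/4, 120]
after L2 α=1/2: [383/8, 933/8, 168]
after L4 α=2/3: [181/8, 423/8, 190]
rounded: [23, 53, 190]

(2,1) stack=L1,L2,L4,L5; from [0,0,0]:
after L1 α=4/5: [252/5, 452/5, 92/5]
after L2 α=1/2: [411/5, 776/5, 91/5]
after L4 α=4/7: [1333/35, 5468/35, 539/5]
after L5 α=1/6: [670/21, 3014/21, 605/6]
rounded: [32, 144, 101]

(1,2) stack=L1,L2,L4,L5,L6; from [0,0,0]:
+L1 (α=3/8) → [375/8, 309/4, 513/8]
+L2 (α=1/2) → [2303/16, 937/8, 1761/16]
+L4 (α=1/3) → [2399/24, 543/4, 635/8]
+L5 (α=1/2) → [4007/48, 1067/8, 2291/16]
+L6 (α=5/7) → [21647/168, 4807/28, 12491/56]
rounded: [129, 172, 223]

at x=3,y=2 over L1,L2,L4,L5,L6:
after L1 α=3/4: [195/4, 585/4, 120]
after L2 α=1/2: [383/8, 933/8, 168]
after L4 α=2/3: [181/8, 423/8, 190]
after L5 α=1/3: [301/12, 145/4, 169]
after L6 α=4/5: [3037/60, 3217/20, 181/5]
→ [51, 161, 36]

at x=1,y=2 over L1,L2,L4,L5,L6,L7:
L1 α=3/8: [375/8, 309/4, 513/8]
L2 α=1/2: [2303/16, 937/8, 1761/16]
L4 α=1/3: [2399/24, 543/4, 635/8]
L5 α=1/2: [4007/48, 1067/8, 2291/16]
L6 α=5/7: [21647/168, 4807/28, 12491/56]
L7 α=1/6: [120667/1008, 25855/168, 21229/112]
= [120, 154, 190]

at x=1,y=0 over L1,L2,L4,L5,L6,L7:
L1 α=1/2: [73, 110, 247/2]
L2 α=3/8: [46, 497/4, 1607/16]
L4 α=1/4: [269/4, 2043/16, 4949/64]
L5 α=1/4: [1063/16, 7969/64, 21823/256]
L6 α=0: [1063/16, 7969/64, 21823/256]
L7 α=3/5: [6367/40, 4013/32, 39103/640]
→ [159, 125, 61]
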